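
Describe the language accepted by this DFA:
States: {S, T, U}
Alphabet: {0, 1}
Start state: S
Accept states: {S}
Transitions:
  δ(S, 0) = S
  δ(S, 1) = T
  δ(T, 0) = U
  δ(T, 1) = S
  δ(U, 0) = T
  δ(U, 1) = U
Testing a few strings:
  '0011' → accept
  '000' → accept
  '1111' → accept
  '1000' → reject
State roles: S=value ≡ 0 (mod 3); T=value ≡ 1 (mod 3); U=value ≡ 2 (mod 3)
All binary strings representing a multiple of 3 (read in base 2; leading zeros allowed and ε counts as 0)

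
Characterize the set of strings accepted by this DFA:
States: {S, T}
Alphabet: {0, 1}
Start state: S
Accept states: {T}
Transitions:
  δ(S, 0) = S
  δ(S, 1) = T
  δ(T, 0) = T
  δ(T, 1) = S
Testing a few strings:
  '1' → accept
  '100' → accept
  '10' → accept
  '001' → accept
State roles: S=even number of 1's so far; T=odd number of 1's so far
All binary strings with an odd number of 1's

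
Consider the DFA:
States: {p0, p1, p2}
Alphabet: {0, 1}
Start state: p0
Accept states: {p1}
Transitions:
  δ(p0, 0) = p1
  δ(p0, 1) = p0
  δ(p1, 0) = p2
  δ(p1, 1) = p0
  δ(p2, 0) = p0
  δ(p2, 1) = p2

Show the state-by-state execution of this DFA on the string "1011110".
read '1': p0 → p0
  read '0': p0 → p1
  read '1': p1 → p0
  read '1': p0 → p0
  read '1': p0 → p0
  read '1': p0 → p0
  read '0': p0 → p1
p0 -> p0 -> p1 -> p0 -> p0 -> p0 -> p0 -> p1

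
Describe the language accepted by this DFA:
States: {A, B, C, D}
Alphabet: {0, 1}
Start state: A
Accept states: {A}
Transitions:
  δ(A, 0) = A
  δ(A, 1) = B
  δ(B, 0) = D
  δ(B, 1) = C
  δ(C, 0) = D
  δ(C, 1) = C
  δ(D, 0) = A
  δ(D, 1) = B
Testing a few strings:
  '1101' → reject
  '111' → reject
  '110' → reject
  '011' → reject
State roles: A=value ≡ 0 (mod 4); B=value ≡ 1 (mod 4); C=value ≡ 3 (mod 4); D=value ≡ 2 (mod 4)
All binary strings representing a multiple of 4 (read in base 2; leading zeros allowed and ε counts as 0)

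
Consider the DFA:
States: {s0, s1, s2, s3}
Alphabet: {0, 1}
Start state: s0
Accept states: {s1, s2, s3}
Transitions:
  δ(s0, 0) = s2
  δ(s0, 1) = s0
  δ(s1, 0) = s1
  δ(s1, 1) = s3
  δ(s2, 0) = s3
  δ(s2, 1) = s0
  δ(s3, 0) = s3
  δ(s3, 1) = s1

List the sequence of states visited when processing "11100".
read '1': s0 → s0
  read '1': s0 → s0
  read '1': s0 → s0
  read '0': s0 → s2
  read '0': s2 → s3
s0 -> s0 -> s0 -> s0 -> s2 -> s3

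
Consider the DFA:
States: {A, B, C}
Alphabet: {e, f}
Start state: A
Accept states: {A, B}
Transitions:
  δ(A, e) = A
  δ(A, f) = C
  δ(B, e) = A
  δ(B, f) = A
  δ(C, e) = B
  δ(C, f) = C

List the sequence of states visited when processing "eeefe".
read 'e': A → A
  read 'e': A → A
  read 'e': A → A
  read 'f': A → C
  read 'e': C → B
A -> A -> A -> A -> C -> B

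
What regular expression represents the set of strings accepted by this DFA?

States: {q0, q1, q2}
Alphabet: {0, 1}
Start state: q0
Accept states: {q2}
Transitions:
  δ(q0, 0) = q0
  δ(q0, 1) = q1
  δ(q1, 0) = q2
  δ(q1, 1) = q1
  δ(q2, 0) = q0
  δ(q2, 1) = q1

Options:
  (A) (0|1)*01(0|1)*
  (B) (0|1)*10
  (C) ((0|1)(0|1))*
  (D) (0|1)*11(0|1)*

Check each option against the DFA on short strings; one disagreement eliminates an option:
  (A) (0|1)*01(0|1)*: on '01' the DFA goes q0 → q0 → q1 and rejects (q1 ∉ Accept), but the regex matches it → eliminate
  (B) (0|1)*10: agrees with the DFA on every string of length ≤ 6
  (C) ((0|1)(0|1))*: on ε the DFA stays in q0 and rejects (q0 ∉ Accept), but the regex matches it → eliminate
  (D) (0|1)*11(0|1)*: on '10' the DFA goes q0 → q1 → q2 and accepts (q2 ∈ Accept), but the regex does not match it → eliminate
Only (B) is consistent with the DFA.
(B) (0|1)*10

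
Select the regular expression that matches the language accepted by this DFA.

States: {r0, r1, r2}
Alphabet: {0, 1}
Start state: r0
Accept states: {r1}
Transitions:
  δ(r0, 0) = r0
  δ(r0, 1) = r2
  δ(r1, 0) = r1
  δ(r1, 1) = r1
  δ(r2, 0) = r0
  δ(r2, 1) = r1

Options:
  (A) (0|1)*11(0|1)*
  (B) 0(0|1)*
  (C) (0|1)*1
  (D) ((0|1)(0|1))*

Check each option against the DFA on short strings; one disagreement eliminates an option:
  (A) (0|1)*11(0|1)*: agrees with the DFA on every string of length ≤ 6
  (B) 0(0|1)*: on '0' the DFA goes r0 → r0 and rejects (r0 ∉ Accept), but the regex matches it → eliminate
  (C) (0|1)*1: on '1' the DFA goes r0 → r2 and rejects (r2 ∉ Accept), but the regex matches it → eliminate
  (D) ((0|1)(0|1))*: on ε the DFA stays in r0 and rejects (r0 ∉ Accept), but the regex matches it → eliminate
Only (A) is consistent with the DFA.
(A) (0|1)*11(0|1)*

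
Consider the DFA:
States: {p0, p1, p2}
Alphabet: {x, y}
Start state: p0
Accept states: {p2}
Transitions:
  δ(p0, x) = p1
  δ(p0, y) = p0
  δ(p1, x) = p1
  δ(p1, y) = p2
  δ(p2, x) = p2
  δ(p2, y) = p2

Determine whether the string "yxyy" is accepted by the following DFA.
Processing string "yxyy":
  p0 --y--> p0
  p0 --x--> p1
  p1 --y--> p2
  p2 --y--> p2
Final state: p2
Accept states: {p2}
Yes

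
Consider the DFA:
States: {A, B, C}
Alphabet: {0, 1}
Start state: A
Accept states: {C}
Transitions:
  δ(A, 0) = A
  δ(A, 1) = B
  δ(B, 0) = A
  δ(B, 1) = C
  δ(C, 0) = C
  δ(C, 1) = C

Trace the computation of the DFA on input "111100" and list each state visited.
read '1': A → B
  read '1': B → C
  read '1': C → C
  read '1': C → C
  read '0': C → C
  read '0': C → C
A -> B -> C -> C -> C -> C -> C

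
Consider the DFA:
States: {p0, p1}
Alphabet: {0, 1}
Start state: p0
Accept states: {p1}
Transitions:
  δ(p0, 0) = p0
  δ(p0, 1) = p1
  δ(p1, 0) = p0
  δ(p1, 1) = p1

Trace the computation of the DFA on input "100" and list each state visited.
read '1': p0 → p1
  read '0': p1 → p0
  read '0': p0 → p0
p0 -> p1 -> p0 -> p0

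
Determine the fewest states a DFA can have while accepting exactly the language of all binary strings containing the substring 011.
By Myhill–Nerode, count the distinguishable equivalence classes: 4 classes — one per longest suffix of the input that is a prefix of '011' (lengths 0 through 2), plus an absorbing 'already seen 011' class.
4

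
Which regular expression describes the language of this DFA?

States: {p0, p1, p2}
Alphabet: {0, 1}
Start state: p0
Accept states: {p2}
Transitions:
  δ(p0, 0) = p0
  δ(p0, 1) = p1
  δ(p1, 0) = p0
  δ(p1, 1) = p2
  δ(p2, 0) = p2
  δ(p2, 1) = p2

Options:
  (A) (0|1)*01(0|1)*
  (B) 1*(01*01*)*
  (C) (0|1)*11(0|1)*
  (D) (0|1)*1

Check each option against the DFA on short strings; one disagreement eliminates an option:
  (A) (0|1)*01(0|1)*: on '01' the DFA goes p0 → p0 → p1 and rejects (p1 ∉ Accept), but the regex matches it → eliminate
  (B) 1*(01*01*)*: on ε the DFA stays in p0 and rejects (p0 ∉ Accept), but the regex matches it → eliminate
  (C) (0|1)*11(0|1)*: agrees with the DFA on every string of length ≤ 6
  (D) (0|1)*1: on '1' the DFA goes p0 → p1 and rejects (p1 ∉ Accept), but the regex matches it → eliminate
Only (C) is consistent with the DFA.
(C) (0|1)*11(0|1)*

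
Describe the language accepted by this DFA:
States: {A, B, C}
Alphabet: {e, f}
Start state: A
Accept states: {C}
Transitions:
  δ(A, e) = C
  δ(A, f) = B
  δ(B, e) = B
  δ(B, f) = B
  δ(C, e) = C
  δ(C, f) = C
Testing a few strings:
  'fee' → reject
  'f' → reject
  'eff' → accept
  'eee' → accept
State roles: A=no input read; B=started with f (dead); C=started with e
All strings over {e,f} starting with e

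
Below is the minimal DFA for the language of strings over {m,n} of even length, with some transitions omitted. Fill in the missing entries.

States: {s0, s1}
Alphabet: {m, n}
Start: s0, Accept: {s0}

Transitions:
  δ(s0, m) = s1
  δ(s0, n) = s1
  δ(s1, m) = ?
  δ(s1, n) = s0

From the language and accept set, identify what each state tracks — s0: even length so far; s1: odd length so far.
Each missing δ(q, a) is the state matching the new tracked value after reading a.
δ(s1, m) = s0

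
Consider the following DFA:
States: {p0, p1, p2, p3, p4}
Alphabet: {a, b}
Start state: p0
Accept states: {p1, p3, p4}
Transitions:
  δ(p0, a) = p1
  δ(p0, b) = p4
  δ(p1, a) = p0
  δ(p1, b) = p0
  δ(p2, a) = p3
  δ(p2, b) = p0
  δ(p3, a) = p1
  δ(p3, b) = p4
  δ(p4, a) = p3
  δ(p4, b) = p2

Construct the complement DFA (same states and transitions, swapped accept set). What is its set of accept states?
Complement accept states = All states \ Original accept states
= {p0, p1, p2, p3, p4} \ {p1, p3, p4}
{p0, p2}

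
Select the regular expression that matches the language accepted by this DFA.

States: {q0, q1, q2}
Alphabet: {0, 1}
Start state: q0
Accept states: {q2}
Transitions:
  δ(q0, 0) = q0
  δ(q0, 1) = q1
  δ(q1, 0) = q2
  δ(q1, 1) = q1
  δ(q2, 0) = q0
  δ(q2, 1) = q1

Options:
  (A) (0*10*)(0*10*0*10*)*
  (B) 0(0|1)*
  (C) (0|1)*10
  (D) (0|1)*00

Check each option against the DFA on short strings; one disagreement eliminates an option:
  (A) (0*10*)(0*10*0*10*)*: on '1' the DFA goes q0 → q1 and rejects (q1 ∉ Accept), but the regex matches it → eliminate
  (B) 0(0|1)*: on '0' the DFA goes q0 → q0 and rejects (q0 ∉ Accept), but the regex matches it → eliminate
  (C) (0|1)*10: agrees with the DFA on every string of length ≤ 6
  (D) (0|1)*00: on '00' the DFA goes q0 → q0 → q0 and rejects (q0 ∉ Accept), but the regex matches it → eliminate
Only (C) is consistent with the DFA.
(C) (0|1)*10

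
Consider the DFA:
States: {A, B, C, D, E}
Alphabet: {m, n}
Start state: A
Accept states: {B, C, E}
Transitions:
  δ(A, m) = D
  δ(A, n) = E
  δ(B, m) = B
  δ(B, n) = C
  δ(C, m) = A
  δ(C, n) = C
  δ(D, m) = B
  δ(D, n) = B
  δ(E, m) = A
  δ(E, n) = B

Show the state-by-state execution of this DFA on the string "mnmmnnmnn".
read 'm': A → D
  read 'n': D → B
  read 'm': B → B
  read 'm': B → B
  read 'n': B → C
  read 'n': C → C
  read 'm': C → A
  read 'n': A → E
  read 'n': E → B
A -> D -> B -> B -> B -> C -> C -> A -> E -> B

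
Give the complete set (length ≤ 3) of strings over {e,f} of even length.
ε, ee, ef, fe, ff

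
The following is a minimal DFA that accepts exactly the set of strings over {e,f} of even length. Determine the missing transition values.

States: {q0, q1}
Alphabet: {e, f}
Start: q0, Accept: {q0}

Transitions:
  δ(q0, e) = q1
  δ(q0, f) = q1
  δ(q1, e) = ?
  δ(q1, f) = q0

From the language and accept set, identify what each state tracks — q0: even length so far; q1: odd length so far.
Each missing δ(q, a) is the state matching the new tracked value after reading a.
δ(q1, e) = q0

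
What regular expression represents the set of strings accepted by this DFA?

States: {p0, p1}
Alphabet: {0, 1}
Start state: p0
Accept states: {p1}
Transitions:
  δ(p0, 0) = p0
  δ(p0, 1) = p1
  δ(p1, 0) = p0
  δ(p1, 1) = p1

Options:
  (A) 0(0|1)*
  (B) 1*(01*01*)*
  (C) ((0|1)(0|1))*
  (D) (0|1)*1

Check each option against the DFA on short strings; one disagreement eliminates an option:
  (A) 0(0|1)*: on '0' the DFA goes p0 → p0 and rejects (p0 ∉ Accept), but the regex matches it → eliminate
  (B) 1*(01*01*)*: on ε the DFA stays in p0 and rejects (p0 ∉ Accept), but the regex matches it → eliminate
  (C) ((0|1)(0|1))*: on ε the DFA stays in p0 and rejects (p0 ∉ Accept), but the regex matches it → eliminate
  (D) (0|1)*1: agrees with the DFA on every string of length ≤ 6
Only (D) is consistent with the DFA.
(D) (0|1)*1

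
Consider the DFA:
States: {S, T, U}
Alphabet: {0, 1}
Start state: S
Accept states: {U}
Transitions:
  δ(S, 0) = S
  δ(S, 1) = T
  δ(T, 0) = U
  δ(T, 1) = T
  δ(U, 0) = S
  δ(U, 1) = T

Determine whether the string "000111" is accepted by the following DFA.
Processing string "000111":
  S --0--> S
  S --0--> S
  S --0--> S
  S --1--> T
  T --1--> T
  T --1--> T
Final state: T
Accept states: {U}
No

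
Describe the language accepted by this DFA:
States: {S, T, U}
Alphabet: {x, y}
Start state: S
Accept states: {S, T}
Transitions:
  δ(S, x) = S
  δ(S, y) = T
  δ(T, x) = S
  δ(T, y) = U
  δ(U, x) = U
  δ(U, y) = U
Testing a few strings:
  'xxyx' → accept
  'yxy' → accept
  'yy' → reject
  'yx' → accept
State roles: S=last symbol not y (ok); T=last symbol y (ok); U=saw yy (dead)
All strings over {x,y} with no two consecutive y's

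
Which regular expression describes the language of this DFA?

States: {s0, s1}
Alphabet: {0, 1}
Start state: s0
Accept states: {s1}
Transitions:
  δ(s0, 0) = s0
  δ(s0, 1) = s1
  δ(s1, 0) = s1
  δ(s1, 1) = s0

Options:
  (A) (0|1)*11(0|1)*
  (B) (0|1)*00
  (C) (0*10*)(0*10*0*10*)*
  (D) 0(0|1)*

Check each option against the DFA on short strings; one disagreement eliminates an option:
  (A) (0|1)*11(0|1)*: on '1' the DFA goes s0 → s1 and accepts (s1 ∈ Accept), but the regex does not match it → eliminate
  (B) (0|1)*00: on '1' the DFA goes s0 → s1 and accepts (s1 ∈ Accept), but the regex does not match it → eliminate
  (C) (0*10*)(0*10*0*10*)*: agrees with the DFA on every string of length ≤ 6
  (D) 0(0|1)*: on '0' the DFA goes s0 → s0 and rejects (s0 ∉ Accept), but the regex matches it → eliminate
Only (C) is consistent with the DFA.
(C) (0*10*)(0*10*0*10*)*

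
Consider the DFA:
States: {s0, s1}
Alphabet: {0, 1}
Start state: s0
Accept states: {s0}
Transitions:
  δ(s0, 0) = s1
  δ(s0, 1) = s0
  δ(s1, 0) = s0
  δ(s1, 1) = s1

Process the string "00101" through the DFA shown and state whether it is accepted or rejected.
Processing string "00101":
  s0 --0--> s1
  s1 --0--> s0
  s0 --1--> s0
  s0 --0--> s1
  s1 --1--> s1
Final state: s1
Accept states: {s0}
No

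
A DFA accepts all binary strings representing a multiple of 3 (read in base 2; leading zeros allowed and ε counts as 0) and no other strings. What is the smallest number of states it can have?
By Myhill–Nerode, count the distinguishable equivalence classes: three classes — residue of the binary value mod 3.
3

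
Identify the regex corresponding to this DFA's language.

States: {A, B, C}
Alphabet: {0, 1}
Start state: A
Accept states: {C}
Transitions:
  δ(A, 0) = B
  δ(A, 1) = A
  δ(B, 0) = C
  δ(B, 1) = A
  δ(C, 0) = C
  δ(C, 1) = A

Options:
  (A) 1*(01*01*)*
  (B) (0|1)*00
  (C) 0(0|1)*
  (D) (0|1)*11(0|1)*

Check each option against the DFA on short strings; one disagreement eliminates an option:
  (A) 1*(01*01*)*: on ε the DFA stays in A and rejects (A ∉ Accept), but the regex matches it → eliminate
  (B) (0|1)*00: agrees with the DFA on every string of length ≤ 6
  (C) 0(0|1)*: on '0' the DFA goes A → B and rejects (B ∉ Accept), but the regex matches it → eliminate
  (D) (0|1)*11(0|1)*: on '00' the DFA goes A → B → C and accepts (C ∈ Accept), but the regex does not match it → eliminate
Only (B) is consistent with the DFA.
(B) (0|1)*00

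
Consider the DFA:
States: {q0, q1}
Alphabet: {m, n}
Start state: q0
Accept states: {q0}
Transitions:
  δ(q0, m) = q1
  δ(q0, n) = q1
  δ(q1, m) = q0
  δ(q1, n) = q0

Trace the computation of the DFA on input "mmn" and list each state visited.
read 'm': q0 → q1
  read 'm': q1 → q0
  read 'n': q0 → q1
q0 -> q1 -> q0 -> q1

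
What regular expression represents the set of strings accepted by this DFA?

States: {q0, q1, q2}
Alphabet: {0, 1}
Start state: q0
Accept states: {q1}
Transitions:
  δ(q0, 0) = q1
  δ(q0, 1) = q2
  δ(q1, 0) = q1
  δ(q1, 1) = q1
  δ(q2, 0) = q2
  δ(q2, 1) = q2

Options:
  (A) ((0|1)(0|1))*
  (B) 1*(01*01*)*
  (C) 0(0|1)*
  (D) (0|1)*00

Check each option against the DFA on short strings; one disagreement eliminates an option:
  (A) ((0|1)(0|1))*: on ε the DFA stays in q0 and rejects (q0 ∉ Accept), but the regex matches it → eliminate
  (B) 1*(01*01*)*: on ε the DFA stays in q0 and rejects (q0 ∉ Accept), but the regex matches it → eliminate
  (C) 0(0|1)*: agrees with the DFA on every string of length ≤ 6
  (D) (0|1)*00: on '0' the DFA goes q0 → q1 and accepts (q1 ∈ Accept), but the regex does not match it → eliminate
Only (C) is consistent with the DFA.
(C) 0(0|1)*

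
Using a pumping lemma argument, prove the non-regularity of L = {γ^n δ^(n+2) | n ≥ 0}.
Assume L is regular with pumping length p. Idea: pumping the γ-block breaks the fixed offset of 2.
Choose s = γ^p δ^(p+2) ∈ L. By the pumping lemma, s = xyz with |xy| ≤ p, |y| > 0, so y = γ^k with k ≥ 1. Then xy²z = γ^(p+k) δ^(p+2). For this to be in L we would need p+2 = (p+k)+2, i.e. k = 0, contradicting k ≥ 1. So xy²z ∉ L.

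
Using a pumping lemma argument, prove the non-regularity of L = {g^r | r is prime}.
Assume L is regular with pumping length p. Idea: pumping by a suitable count produces a composite length.
Let q be a prime with q ≥ p and choose s = g^q ∈ L. By the pumping lemma, s = xyz with |xy| ≤ p, |y| = k ≥ 1. Take i = q+1: |xy^(q+1)z| = q + q·k = q(1+k). Since q ≥ 2 and 1+k ≥ 2, q(1+k) is composite, so xy^(q+1)z ∉ L.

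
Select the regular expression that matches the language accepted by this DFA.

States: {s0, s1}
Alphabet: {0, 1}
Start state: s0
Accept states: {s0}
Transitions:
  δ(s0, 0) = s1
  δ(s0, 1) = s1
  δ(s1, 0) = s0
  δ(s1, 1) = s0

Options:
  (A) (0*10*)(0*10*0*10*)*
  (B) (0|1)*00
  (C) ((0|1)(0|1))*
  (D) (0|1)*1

Check each option against the DFA on short strings; one disagreement eliminates an option:
  (A) (0*10*)(0*10*0*10*)*: on ε the DFA stays in s0 and accepts (s0 ∈ Accept), but the regex does not match it → eliminate
  (B) (0|1)*00: on ε the DFA stays in s0 and accepts (s0 ∈ Accept), but the regex does not match it → eliminate
  (C) ((0|1)(0|1))*: agrees with the DFA on every string of length ≤ 6
  (D) (0|1)*1: on ε the DFA stays in s0 and accepts (s0 ∈ Accept), but the regex does not match it → eliminate
Only (C) is consistent with the DFA.
(C) ((0|1)(0|1))*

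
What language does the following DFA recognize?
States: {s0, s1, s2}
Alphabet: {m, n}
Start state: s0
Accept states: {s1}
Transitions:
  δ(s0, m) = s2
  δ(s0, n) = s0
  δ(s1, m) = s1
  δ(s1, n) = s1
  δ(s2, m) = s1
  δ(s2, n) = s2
Testing a few strings:
  'm' → reject
  'nnnn' → reject
  'mmmm' → accept
  'nnn' → reject
State roles: s0=zero m's seen; s1=≥ two m's seen; s2=one m seen
All strings over {m,n} containing at least two m's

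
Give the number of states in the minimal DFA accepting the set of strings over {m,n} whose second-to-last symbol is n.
By Myhill–Nerode, count the distinguishable equivalence classes: 2^2 = 4 classes — the DFA must remember the last 2 symbols read; every pair of distinct length-2 suffixes is distinguishable by some continuation.
4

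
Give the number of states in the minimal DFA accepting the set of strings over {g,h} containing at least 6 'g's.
By Myhill–Nerode, count the distinguishable equivalence classes: 7 classes — having seen 0, 1, …, 5, or ≥6 copies of 'g'; any two classes i < j (j ≤ 6) are distinguished by the string g^(6−j), which takes class j to 6 copies (accepted) but leaves class i below 6 (rejected).
7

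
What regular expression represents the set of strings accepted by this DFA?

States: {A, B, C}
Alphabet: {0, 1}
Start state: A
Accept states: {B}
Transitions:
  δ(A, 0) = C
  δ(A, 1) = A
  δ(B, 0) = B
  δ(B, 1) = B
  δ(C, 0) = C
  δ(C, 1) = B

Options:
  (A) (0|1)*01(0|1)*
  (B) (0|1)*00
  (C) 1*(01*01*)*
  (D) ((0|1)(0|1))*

Check each option against the DFA on short strings; one disagreement eliminates an option:
  (A) (0|1)*01(0|1)*: agrees with the DFA on every string of length ≤ 6
  (B) (0|1)*00: on '00' the DFA goes A → C → C and rejects (C ∉ Accept), but the regex matches it → eliminate
  (C) 1*(01*01*)*: on ε the DFA stays in A and rejects (A ∉ Accept), but the regex matches it → eliminate
  (D) ((0|1)(0|1))*: on ε the DFA stays in A and rejects (A ∉ Accept), but the regex matches it → eliminate
Only (A) is consistent with the DFA.
(A) (0|1)*01(0|1)*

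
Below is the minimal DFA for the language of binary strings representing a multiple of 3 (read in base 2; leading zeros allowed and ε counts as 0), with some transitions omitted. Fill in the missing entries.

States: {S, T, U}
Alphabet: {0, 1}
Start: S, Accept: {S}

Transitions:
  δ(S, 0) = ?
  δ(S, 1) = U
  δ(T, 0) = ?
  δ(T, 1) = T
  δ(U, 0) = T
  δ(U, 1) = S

From the language and accept set, identify what each state tracks — S: value ≡ 0 (mod 3); T: value ≡ 2 (mod 3); U: value ≡ 1 (mod 3).
Each missing δ(q, a) is the state matching the new tracked value after reading a.
δ(S, 0) = S; δ(T, 0) = U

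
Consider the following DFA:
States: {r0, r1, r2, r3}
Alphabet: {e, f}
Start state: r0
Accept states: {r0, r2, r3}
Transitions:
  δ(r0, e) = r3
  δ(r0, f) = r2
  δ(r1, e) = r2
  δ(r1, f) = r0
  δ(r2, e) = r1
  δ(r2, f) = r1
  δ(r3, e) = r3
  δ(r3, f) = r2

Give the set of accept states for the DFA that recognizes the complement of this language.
Complement accept states = All states \ Original accept states
= {r0, r1, r2, r3} \ {r0, r2, r3}
{r1}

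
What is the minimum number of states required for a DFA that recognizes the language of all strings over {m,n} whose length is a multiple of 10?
By Myhill–Nerode, count the distinguishable equivalence classes: 10 classes — one per residue of the length mod 10; class i is distinguished from class j by any string of length (10 − i) mod 10.
10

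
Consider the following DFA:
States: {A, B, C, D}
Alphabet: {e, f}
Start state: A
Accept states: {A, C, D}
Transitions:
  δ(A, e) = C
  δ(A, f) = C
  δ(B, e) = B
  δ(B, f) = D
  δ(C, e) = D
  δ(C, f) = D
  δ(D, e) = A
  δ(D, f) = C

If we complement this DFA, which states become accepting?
Complement accept states = All states \ Original accept states
= {A, B, C, D} \ {A, C, D}
{B}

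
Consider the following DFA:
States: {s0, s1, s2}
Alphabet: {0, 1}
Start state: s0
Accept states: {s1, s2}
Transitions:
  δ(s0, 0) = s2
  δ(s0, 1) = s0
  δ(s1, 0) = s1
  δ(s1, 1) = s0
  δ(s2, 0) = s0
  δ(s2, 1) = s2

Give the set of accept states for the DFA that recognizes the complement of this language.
Complement accept states = All states \ Original accept states
= {s0, s1, s2} \ {s1, s2}
{s0}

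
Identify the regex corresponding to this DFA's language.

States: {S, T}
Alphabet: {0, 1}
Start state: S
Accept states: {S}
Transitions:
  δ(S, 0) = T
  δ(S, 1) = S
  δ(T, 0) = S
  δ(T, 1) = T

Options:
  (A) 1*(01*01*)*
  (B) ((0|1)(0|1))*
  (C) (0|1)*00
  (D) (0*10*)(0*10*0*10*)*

Check each option against the DFA on short strings; one disagreement eliminates an option:
  (A) 1*(01*01*)*: agrees with the DFA on every string of length ≤ 6
  (B) ((0|1)(0|1))*: on '1' the DFA goes S → S and accepts (S ∈ Accept), but the regex does not match it → eliminate
  (C) (0|1)*00: on ε the DFA stays in S and accepts (S ∈ Accept), but the regex does not match it → eliminate
  (D) (0*10*)(0*10*0*10*)*: on ε the DFA stays in S and accepts (S ∈ Accept), but the regex does not match it → eliminate
Only (A) is consistent with the DFA.
(A) 1*(01*01*)*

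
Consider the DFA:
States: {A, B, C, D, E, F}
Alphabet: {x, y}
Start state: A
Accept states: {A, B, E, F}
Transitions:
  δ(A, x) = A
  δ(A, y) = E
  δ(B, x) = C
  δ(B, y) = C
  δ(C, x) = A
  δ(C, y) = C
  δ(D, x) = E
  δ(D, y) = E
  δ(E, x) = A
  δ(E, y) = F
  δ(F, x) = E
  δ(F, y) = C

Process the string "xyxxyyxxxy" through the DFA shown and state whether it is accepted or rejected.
Processing string "xyxxyyxxxy":
  A --x--> A
  A --y--> E
  E --x--> A
  A --x--> A
  A --y--> E
  E --y--> F
  F --x--> E
  E --x--> A
  A --x--> A
  A --y--> E
Final state: E
Accept states: {A, B, E, F}
Yes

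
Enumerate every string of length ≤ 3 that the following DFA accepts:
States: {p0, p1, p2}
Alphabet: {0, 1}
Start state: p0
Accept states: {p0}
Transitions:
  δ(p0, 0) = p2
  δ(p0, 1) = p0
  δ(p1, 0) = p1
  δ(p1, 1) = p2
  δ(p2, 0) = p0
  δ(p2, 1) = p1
ε, 1, 00, 11, 001, 100, 111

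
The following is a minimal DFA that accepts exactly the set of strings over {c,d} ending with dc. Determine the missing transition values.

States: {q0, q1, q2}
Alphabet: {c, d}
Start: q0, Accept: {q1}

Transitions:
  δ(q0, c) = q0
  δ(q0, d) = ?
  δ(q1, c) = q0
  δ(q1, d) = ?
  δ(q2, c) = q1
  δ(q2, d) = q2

From the language and accept set, identify what each state tracks — q0: no suffix match; q1: suffix is dc; q2: one trailing d.
Each missing δ(q, a) is the state matching the new tracked value after reading a.
δ(q0, d) = q2; δ(q1, d) = q2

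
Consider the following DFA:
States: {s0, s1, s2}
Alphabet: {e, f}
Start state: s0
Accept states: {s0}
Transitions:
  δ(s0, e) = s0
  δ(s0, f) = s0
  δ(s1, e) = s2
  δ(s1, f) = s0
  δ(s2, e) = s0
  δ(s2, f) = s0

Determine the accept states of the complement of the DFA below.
Complement accept states = All states \ Original accept states
= {s0, s1, s2} \ {s0}
{s1, s2}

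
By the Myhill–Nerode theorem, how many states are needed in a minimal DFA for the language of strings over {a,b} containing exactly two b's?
By Myhill–Nerode, count the distinguishable equivalence classes: four classes — 0, 1, 2, or ≥3 b's seen.
4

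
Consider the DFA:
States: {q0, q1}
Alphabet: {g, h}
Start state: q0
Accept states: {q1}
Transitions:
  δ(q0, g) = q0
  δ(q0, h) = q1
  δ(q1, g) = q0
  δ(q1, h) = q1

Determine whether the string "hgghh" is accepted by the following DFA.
Processing string "hgghh":
  q0 --h--> q1
  q1 --g--> q0
  q0 --g--> q0
  q0 --h--> q1
  q1 --h--> q1
Final state: q1
Accept states: {q1}
Yes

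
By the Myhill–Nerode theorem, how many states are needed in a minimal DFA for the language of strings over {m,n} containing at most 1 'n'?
By Myhill–Nerode, count the distinguishable equivalence classes: 3 classes — having seen 0, 1, or >1 copies of 'n'; counts 0 through 1 are accepting and >1 is dead.
3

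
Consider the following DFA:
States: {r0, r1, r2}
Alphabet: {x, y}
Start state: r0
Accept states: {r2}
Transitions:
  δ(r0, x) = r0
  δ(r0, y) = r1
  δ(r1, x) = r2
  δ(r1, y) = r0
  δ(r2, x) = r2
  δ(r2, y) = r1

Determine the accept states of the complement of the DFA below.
Complement accept states = All states \ Original accept states
= {r0, r1, r2} \ {r2}
{r0, r1}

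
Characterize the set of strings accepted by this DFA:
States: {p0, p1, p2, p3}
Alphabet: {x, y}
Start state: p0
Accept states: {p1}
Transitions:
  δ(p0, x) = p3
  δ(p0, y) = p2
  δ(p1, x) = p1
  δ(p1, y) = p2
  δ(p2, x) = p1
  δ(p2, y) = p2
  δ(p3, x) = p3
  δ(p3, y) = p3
Testing a few strings:
  'yx' → accept
  'yyxy' → reject
  'yyx' → accept
  'xxxx' → reject
State roles: p0=no input read; p1=started with y, last symbol x; p2=started with y, last symbol y; p3=started with x (dead)
All strings over {x,y} that start with y and end with x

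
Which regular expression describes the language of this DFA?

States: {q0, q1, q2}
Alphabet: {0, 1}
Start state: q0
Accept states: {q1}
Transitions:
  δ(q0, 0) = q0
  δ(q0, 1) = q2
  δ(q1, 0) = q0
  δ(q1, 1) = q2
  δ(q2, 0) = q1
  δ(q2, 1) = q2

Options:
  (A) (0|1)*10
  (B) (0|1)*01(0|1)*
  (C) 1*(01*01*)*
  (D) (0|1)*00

Check each option against the DFA on short strings; one disagreement eliminates an option:
  (A) (0|1)*10: agrees with the DFA on every string of length ≤ 6
  (B) (0|1)*01(0|1)*: on '01' the DFA goes q0 → q0 → q2 and rejects (q2 ∉ Accept), but the regex matches it → eliminate
  (C) 1*(01*01*)*: on ε the DFA stays in q0 and rejects (q0 ∉ Accept), but the regex matches it → eliminate
  (D) (0|1)*00: on '00' the DFA goes q0 → q0 → q0 and rejects (q0 ∉ Accept), but the regex matches it → eliminate
Only (A) is consistent with the DFA.
(A) (0|1)*10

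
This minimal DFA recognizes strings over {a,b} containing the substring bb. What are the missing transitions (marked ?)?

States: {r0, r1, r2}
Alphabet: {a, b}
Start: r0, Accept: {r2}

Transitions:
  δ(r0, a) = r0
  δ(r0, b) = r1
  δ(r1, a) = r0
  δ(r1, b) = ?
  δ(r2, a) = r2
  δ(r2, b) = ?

From the language and accept set, identify what each state tracks — r0: no progress toward bb; r1: one trailing b; r2: substring bb seen.
Each missing δ(q, a) is the state matching the new tracked value after reading a.
δ(r1, b) = r2; δ(r2, b) = r2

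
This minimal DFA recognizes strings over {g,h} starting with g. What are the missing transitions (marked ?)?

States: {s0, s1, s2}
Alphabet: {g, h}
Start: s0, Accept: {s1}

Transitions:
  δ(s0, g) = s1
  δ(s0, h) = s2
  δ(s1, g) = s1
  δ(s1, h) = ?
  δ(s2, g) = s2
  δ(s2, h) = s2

From the language and accept set, identify what each state tracks — s0: no input read; s1: started with g; s2: started with h (dead).
Each missing δ(q, a) is the state matching the new tracked value after reading a.
δ(s1, h) = s1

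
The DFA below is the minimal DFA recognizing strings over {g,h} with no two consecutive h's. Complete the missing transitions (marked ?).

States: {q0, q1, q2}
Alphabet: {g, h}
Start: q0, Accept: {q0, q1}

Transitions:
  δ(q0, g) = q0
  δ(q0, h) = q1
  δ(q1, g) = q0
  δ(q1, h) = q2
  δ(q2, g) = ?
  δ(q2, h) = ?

From the language and accept set, identify what each state tracks — q0: last symbol not h (ok); q1: last symbol h (ok); q2: saw hh (dead).
Each missing δ(q, a) is the state matching the new tracked value after reading a.
δ(q2, g) = q2; δ(q2, h) = q2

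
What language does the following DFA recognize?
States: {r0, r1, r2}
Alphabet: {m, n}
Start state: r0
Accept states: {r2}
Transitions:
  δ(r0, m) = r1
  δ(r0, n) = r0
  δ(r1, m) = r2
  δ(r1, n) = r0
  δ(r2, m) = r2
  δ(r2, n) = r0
Testing a few strings:
  'nn' → reject
  'mnnn' → reject
  'n' → reject
  'm' → reject
State roles: r0=last symbol not m; r1=one trailing m; r2=two trailing m's
All strings over {m,n} ending with mm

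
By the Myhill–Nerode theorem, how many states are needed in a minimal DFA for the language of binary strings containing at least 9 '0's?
By Myhill–Nerode, count the distinguishable equivalence classes: 10 classes — having seen 0, 1, …, 8, or ≥9 copies of '0'; any two classes i < j (j ≤ 9) are distinguished by the string 0^(9−j), which takes class j to 9 copies (accepted) but leaves class i below 9 (rejected).
10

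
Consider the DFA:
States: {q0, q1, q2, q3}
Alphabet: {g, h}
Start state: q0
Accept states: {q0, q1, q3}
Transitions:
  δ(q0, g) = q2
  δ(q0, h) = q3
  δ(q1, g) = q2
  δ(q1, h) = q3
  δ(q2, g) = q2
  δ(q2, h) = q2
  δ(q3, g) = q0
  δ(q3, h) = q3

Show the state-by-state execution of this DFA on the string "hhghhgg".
read 'h': q0 → q3
  read 'h': q3 → q3
  read 'g': q3 → q0
  read 'h': q0 → q3
  read 'h': q3 → q3
  read 'g': q3 → q0
  read 'g': q0 → q2
q0 -> q3 -> q3 -> q0 -> q3 -> q3 -> q0 -> q2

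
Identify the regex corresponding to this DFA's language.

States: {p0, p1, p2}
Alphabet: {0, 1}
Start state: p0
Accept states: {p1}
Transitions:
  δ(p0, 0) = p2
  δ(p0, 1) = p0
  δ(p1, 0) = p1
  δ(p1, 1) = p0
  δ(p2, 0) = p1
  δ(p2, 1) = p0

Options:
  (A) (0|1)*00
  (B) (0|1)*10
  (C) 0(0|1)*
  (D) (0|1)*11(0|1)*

Check each option against the DFA on short strings; one disagreement eliminates an option:
  (A) (0|1)*00: agrees with the DFA on every string of length ≤ 6
  (B) (0|1)*10: on '00' the DFA goes p0 → p2 → p1 and accepts (p1 ∈ Accept), but the regex does not match it → eliminate
  (C) 0(0|1)*: on '0' the DFA goes p0 → p2 and rejects (p2 ∉ Accept), but the regex matches it → eliminate
  (D) (0|1)*11(0|1)*: on '00' the DFA goes p0 → p2 → p1 and accepts (p1 ∈ Accept), but the regex does not match it → eliminate
Only (A) is consistent with the DFA.
(A) (0|1)*00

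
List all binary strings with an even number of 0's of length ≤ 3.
ε, 1, 00, 11, 001, 010, 100, 111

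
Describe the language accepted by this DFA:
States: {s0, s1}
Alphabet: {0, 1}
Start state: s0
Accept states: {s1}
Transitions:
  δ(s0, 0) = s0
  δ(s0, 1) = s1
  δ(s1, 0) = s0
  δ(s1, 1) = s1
Testing a few strings:
  '11' → accept
  '1' → accept
  '0' → reject
  '101' → accept
State roles: s0=last symbol not 1; s1=last symbol is 1
All binary strings ending with 1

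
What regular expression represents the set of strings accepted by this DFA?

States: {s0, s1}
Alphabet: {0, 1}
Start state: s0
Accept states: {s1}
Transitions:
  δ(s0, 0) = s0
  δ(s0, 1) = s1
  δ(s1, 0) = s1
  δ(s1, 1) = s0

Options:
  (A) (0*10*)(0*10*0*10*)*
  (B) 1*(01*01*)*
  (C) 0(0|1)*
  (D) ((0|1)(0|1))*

Check each option against the DFA on short strings; one disagreement eliminates an option:
  (A) (0*10*)(0*10*0*10*)*: agrees with the DFA on every string of length ≤ 6
  (B) 1*(01*01*)*: on ε the DFA stays in s0 and rejects (s0 ∉ Accept), but the regex matches it → eliminate
  (C) 0(0|1)*: on '0' the DFA goes s0 → s0 and rejects (s0 ∉ Accept), but the regex matches it → eliminate
  (D) ((0|1)(0|1))*: on ε the DFA stays in s0 and rejects (s0 ∉ Accept), but the regex matches it → eliminate
Only (A) is consistent with the DFA.
(A) (0*10*)(0*10*0*10*)*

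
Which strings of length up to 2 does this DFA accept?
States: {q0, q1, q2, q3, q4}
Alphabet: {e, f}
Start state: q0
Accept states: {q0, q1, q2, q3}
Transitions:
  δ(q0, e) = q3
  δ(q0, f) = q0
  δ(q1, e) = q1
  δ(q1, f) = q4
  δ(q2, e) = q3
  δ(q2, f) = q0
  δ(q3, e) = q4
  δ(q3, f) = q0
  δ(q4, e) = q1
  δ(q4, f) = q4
ε, e, f, ef, fe, ff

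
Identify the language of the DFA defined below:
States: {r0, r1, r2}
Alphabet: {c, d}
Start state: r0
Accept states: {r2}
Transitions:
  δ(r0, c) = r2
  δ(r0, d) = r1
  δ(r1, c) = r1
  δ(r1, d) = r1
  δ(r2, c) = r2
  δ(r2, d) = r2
Testing a few strings:
  'c' → accept
  'ccd' → accept
  'dc' → reject
  'cdd' → accept
State roles: r0=no input read; r1=started with d (dead); r2=started with c
All strings over {c,d} starting with c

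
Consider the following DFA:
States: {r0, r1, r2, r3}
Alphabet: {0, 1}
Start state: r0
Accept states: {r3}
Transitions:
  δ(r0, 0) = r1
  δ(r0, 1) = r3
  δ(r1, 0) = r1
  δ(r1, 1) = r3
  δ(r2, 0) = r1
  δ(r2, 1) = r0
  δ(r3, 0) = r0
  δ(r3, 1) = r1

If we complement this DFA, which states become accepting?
Complement accept states = All states \ Original accept states
= {r0, r1, r2, r3} \ {r3}
{r0, r1, r2}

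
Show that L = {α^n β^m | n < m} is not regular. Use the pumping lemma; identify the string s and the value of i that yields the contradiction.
Assume L is regular with pumping length p. Idea: pumping up the α-block makes the α-count reach the β-count.
Choose s = α^p β^(p+1) ∈ L. By the pumping lemma, s = xyz with |xy| ≤ p, |y| > 0, so y = α^k with k ≥ 1. Then xy²z = α^(p+k) β^(p+1). Since p+k ≥ p+1, the number of α's is no longer strictly less than the number of β's, so xy²z ∉ L.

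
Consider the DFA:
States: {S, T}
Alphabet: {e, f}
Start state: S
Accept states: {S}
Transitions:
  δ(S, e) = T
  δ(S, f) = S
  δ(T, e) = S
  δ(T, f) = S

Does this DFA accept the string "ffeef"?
Processing string "ffeef":
  S --f--> S
  S --f--> S
  S --e--> T
  T --e--> S
  S --f--> S
Final state: S
Accept states: {S}
Yes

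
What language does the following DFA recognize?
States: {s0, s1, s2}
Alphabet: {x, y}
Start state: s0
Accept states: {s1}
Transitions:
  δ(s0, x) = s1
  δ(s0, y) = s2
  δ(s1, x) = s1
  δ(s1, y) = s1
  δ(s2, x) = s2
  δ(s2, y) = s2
Testing a few strings:
  'yyy' → reject
  'yx' → reject
  'xx' → accept
  'xy' → accept
State roles: s0=no input read; s1=started with x; s2=started with y (dead)
All strings over {x,y} starting with x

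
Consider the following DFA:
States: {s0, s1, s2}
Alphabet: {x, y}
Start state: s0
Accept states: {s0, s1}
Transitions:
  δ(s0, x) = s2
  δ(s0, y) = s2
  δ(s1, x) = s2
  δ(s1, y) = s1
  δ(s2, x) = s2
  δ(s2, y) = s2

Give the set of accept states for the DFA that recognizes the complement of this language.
Complement accept states = All states \ Original accept states
= {s0, s1, s2} \ {s0, s1}
{s2}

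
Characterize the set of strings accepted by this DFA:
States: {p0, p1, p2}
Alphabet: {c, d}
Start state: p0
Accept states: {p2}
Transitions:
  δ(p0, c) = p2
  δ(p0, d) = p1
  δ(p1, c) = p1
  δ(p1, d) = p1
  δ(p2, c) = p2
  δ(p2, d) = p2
Testing a few strings:
  'ddd' → reject
  'dc' → reject
  'cc' → accept
  'c' → accept
State roles: p0=no input read; p1=started with d (dead); p2=started with c
All strings over {c,d} starting with c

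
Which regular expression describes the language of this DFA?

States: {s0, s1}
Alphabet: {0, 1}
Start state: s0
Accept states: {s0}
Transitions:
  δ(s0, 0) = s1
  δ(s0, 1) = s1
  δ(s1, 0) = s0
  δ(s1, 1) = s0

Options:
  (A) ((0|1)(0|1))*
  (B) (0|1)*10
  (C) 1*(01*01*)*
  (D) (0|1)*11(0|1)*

Check each option against the DFA on short strings; one disagreement eliminates an option:
  (A) ((0|1)(0|1))*: agrees with the DFA on every string of length ≤ 6
  (B) (0|1)*10: on ε the DFA stays in s0 and accepts (s0 ∈ Accept), but the regex does not match it → eliminate
  (C) 1*(01*01*)*: on '1' the DFA goes s0 → s1 and rejects (s1 ∉ Accept), but the regex matches it → eliminate
  (D) (0|1)*11(0|1)*: on ε the DFA stays in s0 and accepts (s0 ∈ Accept), but the regex does not match it → eliminate
Only (A) is consistent with the DFA.
(A) ((0|1)(0|1))*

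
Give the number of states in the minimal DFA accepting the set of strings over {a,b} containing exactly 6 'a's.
By Myhill–Nerode, count the distinguishable equivalence classes: 8 classes — having seen 0, 1, …, 6, or >6 copies of 'a'; the count-6 class is the only accepting one and >6 is dead.
8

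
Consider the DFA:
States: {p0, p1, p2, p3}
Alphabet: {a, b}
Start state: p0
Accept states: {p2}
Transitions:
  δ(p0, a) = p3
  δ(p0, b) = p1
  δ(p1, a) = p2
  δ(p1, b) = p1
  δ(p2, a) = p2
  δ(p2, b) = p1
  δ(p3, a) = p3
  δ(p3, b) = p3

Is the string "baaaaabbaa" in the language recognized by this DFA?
Processing string "baaaaabbaa":
  p0 --b--> p1
  p1 --a--> p2
  p2 --a--> p2
  p2 --a--> p2
  p2 --a--> p2
  p2 --a--> p2
  p2 --b--> p1
  p1 --b--> p1
  p1 --a--> p2
  p2 --a--> p2
Final state: p2
Accept states: {p2}
Yes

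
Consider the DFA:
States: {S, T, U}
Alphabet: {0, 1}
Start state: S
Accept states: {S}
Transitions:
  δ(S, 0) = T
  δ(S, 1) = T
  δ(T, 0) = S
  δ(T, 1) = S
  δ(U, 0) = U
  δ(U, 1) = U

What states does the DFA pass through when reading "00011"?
read '0': S → T
  read '0': T → S
  read '0': S → T
  read '1': T → S
  read '1': S → T
S -> T -> S -> T -> S -> T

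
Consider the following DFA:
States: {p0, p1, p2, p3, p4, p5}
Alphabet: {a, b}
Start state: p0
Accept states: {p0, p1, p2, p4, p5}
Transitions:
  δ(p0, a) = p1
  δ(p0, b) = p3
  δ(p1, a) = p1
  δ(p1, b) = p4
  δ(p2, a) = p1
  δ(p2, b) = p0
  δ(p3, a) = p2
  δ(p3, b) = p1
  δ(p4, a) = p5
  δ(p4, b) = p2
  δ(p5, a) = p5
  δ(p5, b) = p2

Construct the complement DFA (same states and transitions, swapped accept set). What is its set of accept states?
Complement accept states = All states \ Original accept states
= {p0, p1, p2, p3, p4, p5} \ {p0, p1, p2, p4, p5}
{p3}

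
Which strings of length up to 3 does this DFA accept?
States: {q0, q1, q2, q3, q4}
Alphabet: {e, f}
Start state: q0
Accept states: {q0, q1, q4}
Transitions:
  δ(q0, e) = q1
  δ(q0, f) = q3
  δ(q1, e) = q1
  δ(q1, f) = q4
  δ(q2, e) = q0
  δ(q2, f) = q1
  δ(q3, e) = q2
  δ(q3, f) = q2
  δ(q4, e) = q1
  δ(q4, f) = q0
ε, e, ee, ef, eee, eef, efe, eff, fee, fef, ffe, fff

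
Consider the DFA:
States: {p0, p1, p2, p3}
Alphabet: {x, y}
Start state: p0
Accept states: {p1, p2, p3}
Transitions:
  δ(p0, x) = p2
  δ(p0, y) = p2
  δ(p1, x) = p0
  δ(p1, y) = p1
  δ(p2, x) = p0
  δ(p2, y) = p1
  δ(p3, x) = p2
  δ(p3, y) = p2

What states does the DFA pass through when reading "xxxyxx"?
read 'x': p0 → p2
  read 'x': p2 → p0
  read 'x': p0 → p2
  read 'y': p2 → p1
  read 'x': p1 → p0
  read 'x': p0 → p2
p0 -> p2 -> p0 -> p2 -> p1 -> p0 -> p2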